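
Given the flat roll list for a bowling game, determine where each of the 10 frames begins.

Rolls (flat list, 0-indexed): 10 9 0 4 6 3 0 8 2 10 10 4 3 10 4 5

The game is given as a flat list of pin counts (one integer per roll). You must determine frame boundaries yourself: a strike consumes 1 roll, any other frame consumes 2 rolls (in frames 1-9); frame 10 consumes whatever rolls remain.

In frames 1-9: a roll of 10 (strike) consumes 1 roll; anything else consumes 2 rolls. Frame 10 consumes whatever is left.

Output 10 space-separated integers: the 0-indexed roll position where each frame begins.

Frame 1 starts at roll index 0: roll=10 (strike), consumes 1 roll
Frame 2 starts at roll index 1: rolls=9,0 (sum=9), consumes 2 rolls
Frame 3 starts at roll index 3: rolls=4,6 (sum=10), consumes 2 rolls
Frame 4 starts at roll index 5: rolls=3,0 (sum=3), consumes 2 rolls
Frame 5 starts at roll index 7: rolls=8,2 (sum=10), consumes 2 rolls
Frame 6 starts at roll index 9: roll=10 (strike), consumes 1 roll
Frame 7 starts at roll index 10: roll=10 (strike), consumes 1 roll
Frame 8 starts at roll index 11: rolls=4,3 (sum=7), consumes 2 rolls
Frame 9 starts at roll index 13: roll=10 (strike), consumes 1 roll
Frame 10 starts at roll index 14: 2 remaining rolls

Answer: 0 1 3 5 7 9 10 11 13 14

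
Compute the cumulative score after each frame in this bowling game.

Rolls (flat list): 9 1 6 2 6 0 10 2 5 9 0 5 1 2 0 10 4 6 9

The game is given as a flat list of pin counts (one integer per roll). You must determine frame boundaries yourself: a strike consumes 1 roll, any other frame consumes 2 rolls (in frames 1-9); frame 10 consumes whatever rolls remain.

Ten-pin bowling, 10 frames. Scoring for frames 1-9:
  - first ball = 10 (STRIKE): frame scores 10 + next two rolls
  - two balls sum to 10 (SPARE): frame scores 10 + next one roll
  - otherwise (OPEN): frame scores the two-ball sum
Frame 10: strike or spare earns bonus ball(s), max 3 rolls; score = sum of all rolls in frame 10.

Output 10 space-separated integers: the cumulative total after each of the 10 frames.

Answer: 16 24 30 47 54 63 69 71 91 110

Derivation:
Frame 1: SPARE (9+1=10). 10 + next roll (6) = 16. Cumulative: 16
Frame 2: OPEN (6+2=8). Cumulative: 24
Frame 3: OPEN (6+0=6). Cumulative: 30
Frame 4: STRIKE. 10 + next two rolls (2+5) = 17. Cumulative: 47
Frame 5: OPEN (2+5=7). Cumulative: 54
Frame 6: OPEN (9+0=9). Cumulative: 63
Frame 7: OPEN (5+1=6). Cumulative: 69
Frame 8: OPEN (2+0=2). Cumulative: 71
Frame 9: STRIKE. 10 + next two rolls (4+6) = 20. Cumulative: 91
Frame 10: SPARE. Sum of all frame-10 rolls (4+6+9) = 19. Cumulative: 110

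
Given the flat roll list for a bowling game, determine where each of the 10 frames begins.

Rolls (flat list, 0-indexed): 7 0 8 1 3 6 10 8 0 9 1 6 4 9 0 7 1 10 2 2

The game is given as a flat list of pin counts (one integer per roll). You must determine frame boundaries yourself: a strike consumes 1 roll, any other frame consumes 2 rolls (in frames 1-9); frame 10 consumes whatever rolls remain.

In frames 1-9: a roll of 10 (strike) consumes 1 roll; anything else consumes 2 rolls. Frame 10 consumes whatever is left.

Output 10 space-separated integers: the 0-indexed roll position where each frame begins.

Frame 1 starts at roll index 0: rolls=7,0 (sum=7), consumes 2 rolls
Frame 2 starts at roll index 2: rolls=8,1 (sum=9), consumes 2 rolls
Frame 3 starts at roll index 4: rolls=3,6 (sum=9), consumes 2 rolls
Frame 4 starts at roll index 6: roll=10 (strike), consumes 1 roll
Frame 5 starts at roll index 7: rolls=8,0 (sum=8), consumes 2 rolls
Frame 6 starts at roll index 9: rolls=9,1 (sum=10), consumes 2 rolls
Frame 7 starts at roll index 11: rolls=6,4 (sum=10), consumes 2 rolls
Frame 8 starts at roll index 13: rolls=9,0 (sum=9), consumes 2 rolls
Frame 9 starts at roll index 15: rolls=7,1 (sum=8), consumes 2 rolls
Frame 10 starts at roll index 17: 3 remaining rolls

Answer: 0 2 4 6 7 9 11 13 15 17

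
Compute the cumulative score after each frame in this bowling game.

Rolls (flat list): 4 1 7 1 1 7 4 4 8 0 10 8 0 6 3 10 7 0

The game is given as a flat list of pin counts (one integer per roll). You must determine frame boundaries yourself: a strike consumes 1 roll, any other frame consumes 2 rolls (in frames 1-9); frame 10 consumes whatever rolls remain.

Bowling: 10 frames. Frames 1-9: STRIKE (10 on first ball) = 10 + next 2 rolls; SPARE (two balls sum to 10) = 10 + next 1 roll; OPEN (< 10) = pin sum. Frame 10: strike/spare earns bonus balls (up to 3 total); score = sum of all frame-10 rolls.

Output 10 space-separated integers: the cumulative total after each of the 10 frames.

Frame 1: OPEN (4+1=5). Cumulative: 5
Frame 2: OPEN (7+1=8). Cumulative: 13
Frame 3: OPEN (1+7=8). Cumulative: 21
Frame 4: OPEN (4+4=8). Cumulative: 29
Frame 5: OPEN (8+0=8). Cumulative: 37
Frame 6: STRIKE. 10 + next two rolls (8+0) = 18. Cumulative: 55
Frame 7: OPEN (8+0=8). Cumulative: 63
Frame 8: OPEN (6+3=9). Cumulative: 72
Frame 9: STRIKE. 10 + next two rolls (7+0) = 17. Cumulative: 89
Frame 10: OPEN. Sum of all frame-10 rolls (7+0) = 7. Cumulative: 96

Answer: 5 13 21 29 37 55 63 72 89 96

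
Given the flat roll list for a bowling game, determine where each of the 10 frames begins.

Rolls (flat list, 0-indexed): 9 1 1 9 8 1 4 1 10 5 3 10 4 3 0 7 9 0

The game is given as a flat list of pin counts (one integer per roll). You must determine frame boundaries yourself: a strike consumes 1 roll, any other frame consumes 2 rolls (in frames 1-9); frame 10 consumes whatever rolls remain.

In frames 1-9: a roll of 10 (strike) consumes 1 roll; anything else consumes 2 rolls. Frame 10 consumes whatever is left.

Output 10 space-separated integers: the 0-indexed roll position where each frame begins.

Frame 1 starts at roll index 0: rolls=9,1 (sum=10), consumes 2 rolls
Frame 2 starts at roll index 2: rolls=1,9 (sum=10), consumes 2 rolls
Frame 3 starts at roll index 4: rolls=8,1 (sum=9), consumes 2 rolls
Frame 4 starts at roll index 6: rolls=4,1 (sum=5), consumes 2 rolls
Frame 5 starts at roll index 8: roll=10 (strike), consumes 1 roll
Frame 6 starts at roll index 9: rolls=5,3 (sum=8), consumes 2 rolls
Frame 7 starts at roll index 11: roll=10 (strike), consumes 1 roll
Frame 8 starts at roll index 12: rolls=4,3 (sum=7), consumes 2 rolls
Frame 9 starts at roll index 14: rolls=0,7 (sum=7), consumes 2 rolls
Frame 10 starts at roll index 16: 2 remaining rolls

Answer: 0 2 4 6 8 9 11 12 14 16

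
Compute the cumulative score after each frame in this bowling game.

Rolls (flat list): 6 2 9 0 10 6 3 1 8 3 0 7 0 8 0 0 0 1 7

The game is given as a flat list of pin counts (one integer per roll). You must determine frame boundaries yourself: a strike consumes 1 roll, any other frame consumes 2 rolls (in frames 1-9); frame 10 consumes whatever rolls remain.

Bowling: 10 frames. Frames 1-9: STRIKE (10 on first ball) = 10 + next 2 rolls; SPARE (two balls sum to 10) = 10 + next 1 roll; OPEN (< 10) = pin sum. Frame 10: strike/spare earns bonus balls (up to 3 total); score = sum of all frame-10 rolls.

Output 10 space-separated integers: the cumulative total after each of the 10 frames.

Answer: 8 17 36 45 54 57 64 72 72 80

Derivation:
Frame 1: OPEN (6+2=8). Cumulative: 8
Frame 2: OPEN (9+0=9). Cumulative: 17
Frame 3: STRIKE. 10 + next two rolls (6+3) = 19. Cumulative: 36
Frame 4: OPEN (6+3=9). Cumulative: 45
Frame 5: OPEN (1+8=9). Cumulative: 54
Frame 6: OPEN (3+0=3). Cumulative: 57
Frame 7: OPEN (7+0=7). Cumulative: 64
Frame 8: OPEN (8+0=8). Cumulative: 72
Frame 9: OPEN (0+0=0). Cumulative: 72
Frame 10: OPEN. Sum of all frame-10 rolls (1+7) = 8. Cumulative: 80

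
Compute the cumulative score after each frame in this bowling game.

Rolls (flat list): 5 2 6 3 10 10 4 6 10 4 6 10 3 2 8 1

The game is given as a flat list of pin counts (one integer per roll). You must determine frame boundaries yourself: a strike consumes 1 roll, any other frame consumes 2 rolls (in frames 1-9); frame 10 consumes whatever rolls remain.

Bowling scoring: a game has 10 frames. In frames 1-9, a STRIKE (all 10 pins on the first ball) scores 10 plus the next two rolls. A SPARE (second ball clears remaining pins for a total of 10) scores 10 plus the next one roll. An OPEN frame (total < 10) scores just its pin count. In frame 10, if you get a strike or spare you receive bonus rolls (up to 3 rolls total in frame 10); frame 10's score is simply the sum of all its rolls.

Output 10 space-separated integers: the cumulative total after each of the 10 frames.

Frame 1: OPEN (5+2=7). Cumulative: 7
Frame 2: OPEN (6+3=9). Cumulative: 16
Frame 3: STRIKE. 10 + next two rolls (10+4) = 24. Cumulative: 40
Frame 4: STRIKE. 10 + next two rolls (4+6) = 20. Cumulative: 60
Frame 5: SPARE (4+6=10). 10 + next roll (10) = 20. Cumulative: 80
Frame 6: STRIKE. 10 + next two rolls (4+6) = 20. Cumulative: 100
Frame 7: SPARE (4+6=10). 10 + next roll (10) = 20. Cumulative: 120
Frame 8: STRIKE. 10 + next two rolls (3+2) = 15. Cumulative: 135
Frame 9: OPEN (3+2=5). Cumulative: 140
Frame 10: OPEN. Sum of all frame-10 rolls (8+1) = 9. Cumulative: 149

Answer: 7 16 40 60 80 100 120 135 140 149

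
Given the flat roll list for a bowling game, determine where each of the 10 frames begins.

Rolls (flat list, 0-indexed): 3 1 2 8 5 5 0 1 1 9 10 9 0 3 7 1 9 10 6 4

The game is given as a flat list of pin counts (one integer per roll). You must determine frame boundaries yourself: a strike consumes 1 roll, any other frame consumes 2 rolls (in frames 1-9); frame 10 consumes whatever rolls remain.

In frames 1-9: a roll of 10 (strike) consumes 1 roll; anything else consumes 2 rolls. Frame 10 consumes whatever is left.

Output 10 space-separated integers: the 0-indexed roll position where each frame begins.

Frame 1 starts at roll index 0: rolls=3,1 (sum=4), consumes 2 rolls
Frame 2 starts at roll index 2: rolls=2,8 (sum=10), consumes 2 rolls
Frame 3 starts at roll index 4: rolls=5,5 (sum=10), consumes 2 rolls
Frame 4 starts at roll index 6: rolls=0,1 (sum=1), consumes 2 rolls
Frame 5 starts at roll index 8: rolls=1,9 (sum=10), consumes 2 rolls
Frame 6 starts at roll index 10: roll=10 (strike), consumes 1 roll
Frame 7 starts at roll index 11: rolls=9,0 (sum=9), consumes 2 rolls
Frame 8 starts at roll index 13: rolls=3,7 (sum=10), consumes 2 rolls
Frame 9 starts at roll index 15: rolls=1,9 (sum=10), consumes 2 rolls
Frame 10 starts at roll index 17: 3 remaining rolls

Answer: 0 2 4 6 8 10 11 13 15 17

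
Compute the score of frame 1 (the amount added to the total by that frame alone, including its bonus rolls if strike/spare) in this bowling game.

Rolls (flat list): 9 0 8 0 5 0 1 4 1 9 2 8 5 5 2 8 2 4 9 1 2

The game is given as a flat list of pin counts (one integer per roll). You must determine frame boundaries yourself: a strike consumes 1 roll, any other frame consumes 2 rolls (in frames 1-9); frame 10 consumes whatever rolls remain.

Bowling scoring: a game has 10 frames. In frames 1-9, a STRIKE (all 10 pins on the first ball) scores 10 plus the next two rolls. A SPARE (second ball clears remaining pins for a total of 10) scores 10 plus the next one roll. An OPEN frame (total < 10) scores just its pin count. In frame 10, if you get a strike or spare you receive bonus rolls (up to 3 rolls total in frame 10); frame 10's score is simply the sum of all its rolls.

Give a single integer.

Answer: 9

Derivation:
Frame 1: OPEN (9+0=9). Cumulative: 9
Frame 2: OPEN (8+0=8). Cumulative: 17
Frame 3: OPEN (5+0=5). Cumulative: 22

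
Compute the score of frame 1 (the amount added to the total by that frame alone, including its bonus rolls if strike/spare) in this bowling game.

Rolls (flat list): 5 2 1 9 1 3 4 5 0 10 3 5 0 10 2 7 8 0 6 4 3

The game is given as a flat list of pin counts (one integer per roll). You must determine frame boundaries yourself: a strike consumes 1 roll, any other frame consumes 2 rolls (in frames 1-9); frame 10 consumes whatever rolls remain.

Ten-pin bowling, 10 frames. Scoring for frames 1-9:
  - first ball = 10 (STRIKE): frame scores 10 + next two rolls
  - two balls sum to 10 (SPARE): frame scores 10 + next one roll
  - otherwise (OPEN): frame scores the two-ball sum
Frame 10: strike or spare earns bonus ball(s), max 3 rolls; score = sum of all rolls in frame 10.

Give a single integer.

Answer: 7

Derivation:
Frame 1: OPEN (5+2=7). Cumulative: 7
Frame 2: SPARE (1+9=10). 10 + next roll (1) = 11. Cumulative: 18
Frame 3: OPEN (1+3=4). Cumulative: 22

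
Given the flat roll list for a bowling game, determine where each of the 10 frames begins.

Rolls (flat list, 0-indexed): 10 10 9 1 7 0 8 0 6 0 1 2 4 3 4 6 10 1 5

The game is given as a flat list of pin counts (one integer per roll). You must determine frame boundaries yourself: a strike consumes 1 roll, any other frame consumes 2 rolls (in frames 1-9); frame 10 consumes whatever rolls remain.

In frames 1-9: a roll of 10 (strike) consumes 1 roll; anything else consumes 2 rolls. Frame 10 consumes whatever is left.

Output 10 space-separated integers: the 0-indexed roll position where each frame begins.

Frame 1 starts at roll index 0: roll=10 (strike), consumes 1 roll
Frame 2 starts at roll index 1: roll=10 (strike), consumes 1 roll
Frame 3 starts at roll index 2: rolls=9,1 (sum=10), consumes 2 rolls
Frame 4 starts at roll index 4: rolls=7,0 (sum=7), consumes 2 rolls
Frame 5 starts at roll index 6: rolls=8,0 (sum=8), consumes 2 rolls
Frame 6 starts at roll index 8: rolls=6,0 (sum=6), consumes 2 rolls
Frame 7 starts at roll index 10: rolls=1,2 (sum=3), consumes 2 rolls
Frame 8 starts at roll index 12: rolls=4,3 (sum=7), consumes 2 rolls
Frame 9 starts at roll index 14: rolls=4,6 (sum=10), consumes 2 rolls
Frame 10 starts at roll index 16: 3 remaining rolls

Answer: 0 1 2 4 6 8 10 12 14 16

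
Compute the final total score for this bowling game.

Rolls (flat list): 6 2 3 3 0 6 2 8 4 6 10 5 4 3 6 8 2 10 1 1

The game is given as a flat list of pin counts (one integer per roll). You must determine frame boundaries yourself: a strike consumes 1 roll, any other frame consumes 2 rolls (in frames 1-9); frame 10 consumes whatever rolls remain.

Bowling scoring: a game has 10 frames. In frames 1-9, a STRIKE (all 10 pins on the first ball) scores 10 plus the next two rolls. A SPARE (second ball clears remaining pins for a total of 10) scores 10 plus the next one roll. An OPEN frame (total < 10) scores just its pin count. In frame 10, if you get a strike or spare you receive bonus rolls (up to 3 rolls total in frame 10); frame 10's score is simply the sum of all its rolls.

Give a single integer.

Frame 1: OPEN (6+2=8). Cumulative: 8
Frame 2: OPEN (3+3=6). Cumulative: 14
Frame 3: OPEN (0+6=6). Cumulative: 20
Frame 4: SPARE (2+8=10). 10 + next roll (4) = 14. Cumulative: 34
Frame 5: SPARE (4+6=10). 10 + next roll (10) = 20. Cumulative: 54
Frame 6: STRIKE. 10 + next two rolls (5+4) = 19. Cumulative: 73
Frame 7: OPEN (5+4=9). Cumulative: 82
Frame 8: OPEN (3+6=9). Cumulative: 91
Frame 9: SPARE (8+2=10). 10 + next roll (10) = 20. Cumulative: 111
Frame 10: STRIKE. Sum of all frame-10 rolls (10+1+1) = 12. Cumulative: 123

Answer: 123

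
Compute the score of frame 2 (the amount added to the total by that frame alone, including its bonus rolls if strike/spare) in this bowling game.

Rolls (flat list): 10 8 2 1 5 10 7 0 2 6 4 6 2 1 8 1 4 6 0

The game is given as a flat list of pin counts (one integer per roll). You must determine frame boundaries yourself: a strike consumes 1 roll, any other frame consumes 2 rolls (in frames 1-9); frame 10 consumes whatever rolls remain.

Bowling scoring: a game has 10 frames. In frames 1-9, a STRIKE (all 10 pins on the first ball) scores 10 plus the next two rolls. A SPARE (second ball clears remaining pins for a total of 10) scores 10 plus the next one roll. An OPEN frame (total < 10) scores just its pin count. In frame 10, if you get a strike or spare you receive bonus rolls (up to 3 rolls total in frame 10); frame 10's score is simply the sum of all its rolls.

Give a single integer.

Answer: 11

Derivation:
Frame 1: STRIKE. 10 + next two rolls (8+2) = 20. Cumulative: 20
Frame 2: SPARE (8+2=10). 10 + next roll (1) = 11. Cumulative: 31
Frame 3: OPEN (1+5=6). Cumulative: 37
Frame 4: STRIKE. 10 + next two rolls (7+0) = 17. Cumulative: 54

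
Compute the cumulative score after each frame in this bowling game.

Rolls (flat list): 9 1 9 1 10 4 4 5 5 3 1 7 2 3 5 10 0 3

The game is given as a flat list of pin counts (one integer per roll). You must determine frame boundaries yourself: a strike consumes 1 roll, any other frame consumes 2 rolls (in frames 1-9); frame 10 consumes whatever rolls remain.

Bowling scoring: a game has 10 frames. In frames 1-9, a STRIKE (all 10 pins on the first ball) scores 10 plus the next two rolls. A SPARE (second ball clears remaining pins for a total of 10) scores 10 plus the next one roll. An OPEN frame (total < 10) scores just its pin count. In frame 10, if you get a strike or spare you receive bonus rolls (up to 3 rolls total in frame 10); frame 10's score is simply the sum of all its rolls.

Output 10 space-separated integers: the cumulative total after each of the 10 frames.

Frame 1: SPARE (9+1=10). 10 + next roll (9) = 19. Cumulative: 19
Frame 2: SPARE (9+1=10). 10 + next roll (10) = 20. Cumulative: 39
Frame 3: STRIKE. 10 + next two rolls (4+4) = 18. Cumulative: 57
Frame 4: OPEN (4+4=8). Cumulative: 65
Frame 5: SPARE (5+5=10). 10 + next roll (3) = 13. Cumulative: 78
Frame 6: OPEN (3+1=4). Cumulative: 82
Frame 7: OPEN (7+2=9). Cumulative: 91
Frame 8: OPEN (3+5=8). Cumulative: 99
Frame 9: STRIKE. 10 + next two rolls (0+3) = 13. Cumulative: 112
Frame 10: OPEN. Sum of all frame-10 rolls (0+3) = 3. Cumulative: 115

Answer: 19 39 57 65 78 82 91 99 112 115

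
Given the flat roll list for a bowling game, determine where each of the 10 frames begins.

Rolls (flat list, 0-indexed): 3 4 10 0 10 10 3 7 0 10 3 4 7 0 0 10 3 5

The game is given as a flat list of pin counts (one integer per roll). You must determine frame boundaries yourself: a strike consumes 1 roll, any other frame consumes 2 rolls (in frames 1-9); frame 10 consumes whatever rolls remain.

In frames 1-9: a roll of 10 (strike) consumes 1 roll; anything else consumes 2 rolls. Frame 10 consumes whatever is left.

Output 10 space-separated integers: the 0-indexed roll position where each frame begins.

Answer: 0 2 3 5 6 8 10 12 14 16

Derivation:
Frame 1 starts at roll index 0: rolls=3,4 (sum=7), consumes 2 rolls
Frame 2 starts at roll index 2: roll=10 (strike), consumes 1 roll
Frame 3 starts at roll index 3: rolls=0,10 (sum=10), consumes 2 rolls
Frame 4 starts at roll index 5: roll=10 (strike), consumes 1 roll
Frame 5 starts at roll index 6: rolls=3,7 (sum=10), consumes 2 rolls
Frame 6 starts at roll index 8: rolls=0,10 (sum=10), consumes 2 rolls
Frame 7 starts at roll index 10: rolls=3,4 (sum=7), consumes 2 rolls
Frame 8 starts at roll index 12: rolls=7,0 (sum=7), consumes 2 rolls
Frame 9 starts at roll index 14: rolls=0,10 (sum=10), consumes 2 rolls
Frame 10 starts at roll index 16: 2 remaining rolls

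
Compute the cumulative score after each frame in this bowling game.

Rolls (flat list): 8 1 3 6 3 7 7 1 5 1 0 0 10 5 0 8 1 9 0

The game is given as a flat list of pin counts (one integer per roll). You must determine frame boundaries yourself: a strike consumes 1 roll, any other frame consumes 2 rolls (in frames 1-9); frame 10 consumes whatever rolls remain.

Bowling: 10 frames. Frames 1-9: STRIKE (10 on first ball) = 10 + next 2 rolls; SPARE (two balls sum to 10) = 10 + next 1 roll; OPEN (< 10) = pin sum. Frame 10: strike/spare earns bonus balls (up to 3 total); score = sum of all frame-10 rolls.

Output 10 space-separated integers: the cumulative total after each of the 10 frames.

Answer: 9 18 35 43 49 49 64 69 78 87

Derivation:
Frame 1: OPEN (8+1=9). Cumulative: 9
Frame 2: OPEN (3+6=9). Cumulative: 18
Frame 3: SPARE (3+7=10). 10 + next roll (7) = 17. Cumulative: 35
Frame 4: OPEN (7+1=8). Cumulative: 43
Frame 5: OPEN (5+1=6). Cumulative: 49
Frame 6: OPEN (0+0=0). Cumulative: 49
Frame 7: STRIKE. 10 + next two rolls (5+0) = 15. Cumulative: 64
Frame 8: OPEN (5+0=5). Cumulative: 69
Frame 9: OPEN (8+1=9). Cumulative: 78
Frame 10: OPEN. Sum of all frame-10 rolls (9+0) = 9. Cumulative: 87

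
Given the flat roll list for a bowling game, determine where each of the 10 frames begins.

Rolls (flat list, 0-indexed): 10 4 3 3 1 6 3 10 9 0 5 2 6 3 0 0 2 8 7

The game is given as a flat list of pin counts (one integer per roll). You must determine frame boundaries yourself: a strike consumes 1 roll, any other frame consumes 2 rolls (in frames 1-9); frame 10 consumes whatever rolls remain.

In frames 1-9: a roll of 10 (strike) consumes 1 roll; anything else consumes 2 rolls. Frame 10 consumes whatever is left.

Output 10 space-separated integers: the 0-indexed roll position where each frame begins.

Answer: 0 1 3 5 7 8 10 12 14 16

Derivation:
Frame 1 starts at roll index 0: roll=10 (strike), consumes 1 roll
Frame 2 starts at roll index 1: rolls=4,3 (sum=7), consumes 2 rolls
Frame 3 starts at roll index 3: rolls=3,1 (sum=4), consumes 2 rolls
Frame 4 starts at roll index 5: rolls=6,3 (sum=9), consumes 2 rolls
Frame 5 starts at roll index 7: roll=10 (strike), consumes 1 roll
Frame 6 starts at roll index 8: rolls=9,0 (sum=9), consumes 2 rolls
Frame 7 starts at roll index 10: rolls=5,2 (sum=7), consumes 2 rolls
Frame 8 starts at roll index 12: rolls=6,3 (sum=9), consumes 2 rolls
Frame 9 starts at roll index 14: rolls=0,0 (sum=0), consumes 2 rolls
Frame 10 starts at roll index 16: 3 remaining rolls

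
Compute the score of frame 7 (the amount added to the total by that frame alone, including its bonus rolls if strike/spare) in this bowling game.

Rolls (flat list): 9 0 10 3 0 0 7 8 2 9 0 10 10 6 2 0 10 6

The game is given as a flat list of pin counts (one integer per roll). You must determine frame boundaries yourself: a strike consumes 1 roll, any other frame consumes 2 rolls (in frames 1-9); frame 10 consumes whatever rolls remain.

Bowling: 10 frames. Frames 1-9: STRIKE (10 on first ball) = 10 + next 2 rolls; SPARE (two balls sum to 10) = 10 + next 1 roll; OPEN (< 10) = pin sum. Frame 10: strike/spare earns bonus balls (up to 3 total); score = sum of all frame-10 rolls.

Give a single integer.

Answer: 26

Derivation:
Frame 1: OPEN (9+0=9). Cumulative: 9
Frame 2: STRIKE. 10 + next two rolls (3+0) = 13. Cumulative: 22
Frame 3: OPEN (3+0=3). Cumulative: 25
Frame 4: OPEN (0+7=7). Cumulative: 32
Frame 5: SPARE (8+2=10). 10 + next roll (9) = 19. Cumulative: 51
Frame 6: OPEN (9+0=9). Cumulative: 60
Frame 7: STRIKE. 10 + next two rolls (10+6) = 26. Cumulative: 86
Frame 8: STRIKE. 10 + next two rolls (6+2) = 18. Cumulative: 104
Frame 9: OPEN (6+2=8). Cumulative: 112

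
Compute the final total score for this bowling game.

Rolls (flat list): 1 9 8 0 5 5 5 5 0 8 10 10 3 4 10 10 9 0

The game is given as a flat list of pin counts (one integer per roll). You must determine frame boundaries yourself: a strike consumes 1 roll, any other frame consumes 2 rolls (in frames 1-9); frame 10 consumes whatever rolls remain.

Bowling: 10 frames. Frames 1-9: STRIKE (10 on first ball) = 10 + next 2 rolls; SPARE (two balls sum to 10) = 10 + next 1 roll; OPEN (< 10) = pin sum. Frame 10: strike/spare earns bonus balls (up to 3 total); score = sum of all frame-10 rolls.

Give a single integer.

Answer: 154

Derivation:
Frame 1: SPARE (1+9=10). 10 + next roll (8) = 18. Cumulative: 18
Frame 2: OPEN (8+0=8). Cumulative: 26
Frame 3: SPARE (5+5=10). 10 + next roll (5) = 15. Cumulative: 41
Frame 4: SPARE (5+5=10). 10 + next roll (0) = 10. Cumulative: 51
Frame 5: OPEN (0+8=8). Cumulative: 59
Frame 6: STRIKE. 10 + next two rolls (10+3) = 23. Cumulative: 82
Frame 7: STRIKE. 10 + next two rolls (3+4) = 17. Cumulative: 99
Frame 8: OPEN (3+4=7). Cumulative: 106
Frame 9: STRIKE. 10 + next two rolls (10+9) = 29. Cumulative: 135
Frame 10: STRIKE. Sum of all frame-10 rolls (10+9+0) = 19. Cumulative: 154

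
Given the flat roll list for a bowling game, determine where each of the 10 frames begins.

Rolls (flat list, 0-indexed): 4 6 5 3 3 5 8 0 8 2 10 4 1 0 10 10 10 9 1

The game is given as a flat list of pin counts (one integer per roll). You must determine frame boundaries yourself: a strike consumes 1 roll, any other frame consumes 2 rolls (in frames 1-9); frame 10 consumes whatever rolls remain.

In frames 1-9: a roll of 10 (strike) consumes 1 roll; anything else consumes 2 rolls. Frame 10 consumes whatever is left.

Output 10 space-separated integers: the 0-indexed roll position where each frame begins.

Answer: 0 2 4 6 8 10 11 13 15 16

Derivation:
Frame 1 starts at roll index 0: rolls=4,6 (sum=10), consumes 2 rolls
Frame 2 starts at roll index 2: rolls=5,3 (sum=8), consumes 2 rolls
Frame 3 starts at roll index 4: rolls=3,5 (sum=8), consumes 2 rolls
Frame 4 starts at roll index 6: rolls=8,0 (sum=8), consumes 2 rolls
Frame 5 starts at roll index 8: rolls=8,2 (sum=10), consumes 2 rolls
Frame 6 starts at roll index 10: roll=10 (strike), consumes 1 roll
Frame 7 starts at roll index 11: rolls=4,1 (sum=5), consumes 2 rolls
Frame 8 starts at roll index 13: rolls=0,10 (sum=10), consumes 2 rolls
Frame 9 starts at roll index 15: roll=10 (strike), consumes 1 roll
Frame 10 starts at roll index 16: 3 remaining rolls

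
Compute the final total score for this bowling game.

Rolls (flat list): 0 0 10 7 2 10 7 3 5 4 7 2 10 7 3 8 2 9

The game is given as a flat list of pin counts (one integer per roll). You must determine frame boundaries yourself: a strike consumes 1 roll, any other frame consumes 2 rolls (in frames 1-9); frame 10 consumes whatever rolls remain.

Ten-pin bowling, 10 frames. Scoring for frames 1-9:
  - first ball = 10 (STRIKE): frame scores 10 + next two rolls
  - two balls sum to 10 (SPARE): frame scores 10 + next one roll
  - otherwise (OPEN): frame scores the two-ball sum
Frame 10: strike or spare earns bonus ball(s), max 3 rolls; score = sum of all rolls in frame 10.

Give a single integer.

Answer: 138

Derivation:
Frame 1: OPEN (0+0=0). Cumulative: 0
Frame 2: STRIKE. 10 + next two rolls (7+2) = 19. Cumulative: 19
Frame 3: OPEN (7+2=9). Cumulative: 28
Frame 4: STRIKE. 10 + next two rolls (7+3) = 20. Cumulative: 48
Frame 5: SPARE (7+3=10). 10 + next roll (5) = 15. Cumulative: 63
Frame 6: OPEN (5+4=9). Cumulative: 72
Frame 7: OPEN (7+2=9). Cumulative: 81
Frame 8: STRIKE. 10 + next two rolls (7+3) = 20. Cumulative: 101
Frame 9: SPARE (7+3=10). 10 + next roll (8) = 18. Cumulative: 119
Frame 10: SPARE. Sum of all frame-10 rolls (8+2+9) = 19. Cumulative: 138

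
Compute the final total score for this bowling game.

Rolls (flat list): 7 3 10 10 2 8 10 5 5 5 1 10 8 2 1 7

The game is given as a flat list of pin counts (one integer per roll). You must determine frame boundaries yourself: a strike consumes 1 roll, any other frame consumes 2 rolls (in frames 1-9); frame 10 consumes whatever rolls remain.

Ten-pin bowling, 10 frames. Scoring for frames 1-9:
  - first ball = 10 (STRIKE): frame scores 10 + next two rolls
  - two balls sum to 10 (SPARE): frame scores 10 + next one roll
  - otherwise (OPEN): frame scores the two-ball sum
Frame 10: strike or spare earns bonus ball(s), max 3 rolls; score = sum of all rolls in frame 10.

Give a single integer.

Frame 1: SPARE (7+3=10). 10 + next roll (10) = 20. Cumulative: 20
Frame 2: STRIKE. 10 + next two rolls (10+2) = 22. Cumulative: 42
Frame 3: STRIKE. 10 + next two rolls (2+8) = 20. Cumulative: 62
Frame 4: SPARE (2+8=10). 10 + next roll (10) = 20. Cumulative: 82
Frame 5: STRIKE. 10 + next two rolls (5+5) = 20. Cumulative: 102
Frame 6: SPARE (5+5=10). 10 + next roll (5) = 15. Cumulative: 117
Frame 7: OPEN (5+1=6). Cumulative: 123
Frame 8: STRIKE. 10 + next two rolls (8+2) = 20. Cumulative: 143
Frame 9: SPARE (8+2=10). 10 + next roll (1) = 11. Cumulative: 154
Frame 10: OPEN. Sum of all frame-10 rolls (1+7) = 8. Cumulative: 162

Answer: 162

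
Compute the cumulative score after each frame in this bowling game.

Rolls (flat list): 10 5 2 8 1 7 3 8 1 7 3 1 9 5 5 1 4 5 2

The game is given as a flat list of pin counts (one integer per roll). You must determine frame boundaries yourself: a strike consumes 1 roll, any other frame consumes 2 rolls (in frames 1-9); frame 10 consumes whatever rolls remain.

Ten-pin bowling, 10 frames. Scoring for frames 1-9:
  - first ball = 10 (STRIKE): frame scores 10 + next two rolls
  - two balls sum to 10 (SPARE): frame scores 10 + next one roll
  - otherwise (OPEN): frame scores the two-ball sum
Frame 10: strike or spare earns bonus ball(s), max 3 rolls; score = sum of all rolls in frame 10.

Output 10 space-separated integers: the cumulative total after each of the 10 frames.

Answer: 17 24 33 51 60 71 86 97 102 109

Derivation:
Frame 1: STRIKE. 10 + next two rolls (5+2) = 17. Cumulative: 17
Frame 2: OPEN (5+2=7). Cumulative: 24
Frame 3: OPEN (8+1=9). Cumulative: 33
Frame 4: SPARE (7+3=10). 10 + next roll (8) = 18. Cumulative: 51
Frame 5: OPEN (8+1=9). Cumulative: 60
Frame 6: SPARE (7+3=10). 10 + next roll (1) = 11. Cumulative: 71
Frame 7: SPARE (1+9=10). 10 + next roll (5) = 15. Cumulative: 86
Frame 8: SPARE (5+5=10). 10 + next roll (1) = 11. Cumulative: 97
Frame 9: OPEN (1+4=5). Cumulative: 102
Frame 10: OPEN. Sum of all frame-10 rolls (5+2) = 7. Cumulative: 109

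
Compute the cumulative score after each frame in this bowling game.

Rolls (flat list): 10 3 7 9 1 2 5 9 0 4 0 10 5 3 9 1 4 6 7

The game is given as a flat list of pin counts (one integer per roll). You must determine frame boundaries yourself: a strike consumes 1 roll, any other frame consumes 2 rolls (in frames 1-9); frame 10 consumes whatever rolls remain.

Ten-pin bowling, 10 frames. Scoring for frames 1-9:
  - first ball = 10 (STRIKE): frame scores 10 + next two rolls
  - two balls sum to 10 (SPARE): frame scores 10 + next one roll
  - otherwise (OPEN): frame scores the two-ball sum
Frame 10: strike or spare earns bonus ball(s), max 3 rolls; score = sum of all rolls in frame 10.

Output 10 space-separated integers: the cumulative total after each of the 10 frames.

Answer: 20 39 51 58 67 71 89 97 111 128

Derivation:
Frame 1: STRIKE. 10 + next two rolls (3+7) = 20. Cumulative: 20
Frame 2: SPARE (3+7=10). 10 + next roll (9) = 19. Cumulative: 39
Frame 3: SPARE (9+1=10). 10 + next roll (2) = 12. Cumulative: 51
Frame 4: OPEN (2+5=7). Cumulative: 58
Frame 5: OPEN (9+0=9). Cumulative: 67
Frame 6: OPEN (4+0=4). Cumulative: 71
Frame 7: STRIKE. 10 + next two rolls (5+3) = 18. Cumulative: 89
Frame 8: OPEN (5+3=8). Cumulative: 97
Frame 9: SPARE (9+1=10). 10 + next roll (4) = 14. Cumulative: 111
Frame 10: SPARE. Sum of all frame-10 rolls (4+6+7) = 17. Cumulative: 128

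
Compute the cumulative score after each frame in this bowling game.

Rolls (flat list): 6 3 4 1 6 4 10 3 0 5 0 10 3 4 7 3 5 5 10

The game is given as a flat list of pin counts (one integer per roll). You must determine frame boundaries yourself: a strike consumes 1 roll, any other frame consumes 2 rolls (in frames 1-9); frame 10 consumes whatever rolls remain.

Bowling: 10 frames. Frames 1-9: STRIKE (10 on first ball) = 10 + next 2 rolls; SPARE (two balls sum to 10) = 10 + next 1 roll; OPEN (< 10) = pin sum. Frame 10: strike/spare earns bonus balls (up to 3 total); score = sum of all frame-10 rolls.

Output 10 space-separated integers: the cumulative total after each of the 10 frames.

Frame 1: OPEN (6+3=9). Cumulative: 9
Frame 2: OPEN (4+1=5). Cumulative: 14
Frame 3: SPARE (6+4=10). 10 + next roll (10) = 20. Cumulative: 34
Frame 4: STRIKE. 10 + next two rolls (3+0) = 13. Cumulative: 47
Frame 5: OPEN (3+0=3). Cumulative: 50
Frame 6: OPEN (5+0=5). Cumulative: 55
Frame 7: STRIKE. 10 + next two rolls (3+4) = 17. Cumulative: 72
Frame 8: OPEN (3+4=7). Cumulative: 79
Frame 9: SPARE (7+3=10). 10 + next roll (5) = 15. Cumulative: 94
Frame 10: SPARE. Sum of all frame-10 rolls (5+5+10) = 20. Cumulative: 114

Answer: 9 14 34 47 50 55 72 79 94 114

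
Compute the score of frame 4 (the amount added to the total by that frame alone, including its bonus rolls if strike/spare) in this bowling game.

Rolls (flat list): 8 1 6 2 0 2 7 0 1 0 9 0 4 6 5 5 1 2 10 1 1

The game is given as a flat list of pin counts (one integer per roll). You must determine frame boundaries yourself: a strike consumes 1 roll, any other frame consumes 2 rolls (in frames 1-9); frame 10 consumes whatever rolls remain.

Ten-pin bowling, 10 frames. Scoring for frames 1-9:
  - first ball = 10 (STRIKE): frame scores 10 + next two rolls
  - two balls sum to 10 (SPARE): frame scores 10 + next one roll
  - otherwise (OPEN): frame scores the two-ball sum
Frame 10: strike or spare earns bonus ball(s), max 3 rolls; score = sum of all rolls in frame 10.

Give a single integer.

Frame 1: OPEN (8+1=9). Cumulative: 9
Frame 2: OPEN (6+2=8). Cumulative: 17
Frame 3: OPEN (0+2=2). Cumulative: 19
Frame 4: OPEN (7+0=7). Cumulative: 26
Frame 5: OPEN (1+0=1). Cumulative: 27
Frame 6: OPEN (9+0=9). Cumulative: 36

Answer: 7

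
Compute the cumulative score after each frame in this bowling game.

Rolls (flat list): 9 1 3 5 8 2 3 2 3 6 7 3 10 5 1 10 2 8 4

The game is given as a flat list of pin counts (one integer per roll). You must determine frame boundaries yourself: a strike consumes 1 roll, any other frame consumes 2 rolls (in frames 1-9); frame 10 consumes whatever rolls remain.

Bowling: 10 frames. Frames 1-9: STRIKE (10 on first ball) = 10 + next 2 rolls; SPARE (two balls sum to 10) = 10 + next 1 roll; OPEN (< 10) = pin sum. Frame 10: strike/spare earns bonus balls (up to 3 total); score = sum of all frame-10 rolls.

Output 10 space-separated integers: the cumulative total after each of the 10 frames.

Frame 1: SPARE (9+1=10). 10 + next roll (3) = 13. Cumulative: 13
Frame 2: OPEN (3+5=8). Cumulative: 21
Frame 3: SPARE (8+2=10). 10 + next roll (3) = 13. Cumulative: 34
Frame 4: OPEN (3+2=5). Cumulative: 39
Frame 5: OPEN (3+6=9). Cumulative: 48
Frame 6: SPARE (7+3=10). 10 + next roll (10) = 20. Cumulative: 68
Frame 7: STRIKE. 10 + next two rolls (5+1) = 16. Cumulative: 84
Frame 8: OPEN (5+1=6). Cumulative: 90
Frame 9: STRIKE. 10 + next two rolls (2+8) = 20. Cumulative: 110
Frame 10: SPARE. Sum of all frame-10 rolls (2+8+4) = 14. Cumulative: 124

Answer: 13 21 34 39 48 68 84 90 110 124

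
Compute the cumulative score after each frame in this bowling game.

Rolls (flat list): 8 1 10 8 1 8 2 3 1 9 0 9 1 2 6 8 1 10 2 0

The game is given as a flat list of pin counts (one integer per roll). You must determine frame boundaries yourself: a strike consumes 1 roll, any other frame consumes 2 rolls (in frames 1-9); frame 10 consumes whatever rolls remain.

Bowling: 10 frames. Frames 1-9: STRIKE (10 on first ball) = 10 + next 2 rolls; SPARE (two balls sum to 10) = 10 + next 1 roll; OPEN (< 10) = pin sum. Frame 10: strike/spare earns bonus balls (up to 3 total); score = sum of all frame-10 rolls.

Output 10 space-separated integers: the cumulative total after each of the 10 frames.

Answer: 9 28 37 50 54 63 75 83 92 104

Derivation:
Frame 1: OPEN (8+1=9). Cumulative: 9
Frame 2: STRIKE. 10 + next two rolls (8+1) = 19. Cumulative: 28
Frame 3: OPEN (8+1=9). Cumulative: 37
Frame 4: SPARE (8+2=10). 10 + next roll (3) = 13. Cumulative: 50
Frame 5: OPEN (3+1=4). Cumulative: 54
Frame 6: OPEN (9+0=9). Cumulative: 63
Frame 7: SPARE (9+1=10). 10 + next roll (2) = 12. Cumulative: 75
Frame 8: OPEN (2+6=8). Cumulative: 83
Frame 9: OPEN (8+1=9). Cumulative: 92
Frame 10: STRIKE. Sum of all frame-10 rolls (10+2+0) = 12. Cumulative: 104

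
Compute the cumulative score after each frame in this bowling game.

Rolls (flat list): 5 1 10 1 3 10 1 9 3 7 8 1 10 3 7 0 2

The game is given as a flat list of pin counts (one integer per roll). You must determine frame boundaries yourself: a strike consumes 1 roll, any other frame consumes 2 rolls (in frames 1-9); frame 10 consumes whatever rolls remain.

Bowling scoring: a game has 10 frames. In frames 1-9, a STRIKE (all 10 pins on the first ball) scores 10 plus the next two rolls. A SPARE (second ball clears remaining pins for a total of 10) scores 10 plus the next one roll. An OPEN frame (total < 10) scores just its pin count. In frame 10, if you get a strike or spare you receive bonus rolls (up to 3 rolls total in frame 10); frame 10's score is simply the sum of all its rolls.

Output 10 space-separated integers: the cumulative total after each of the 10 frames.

Frame 1: OPEN (5+1=6). Cumulative: 6
Frame 2: STRIKE. 10 + next two rolls (1+3) = 14. Cumulative: 20
Frame 3: OPEN (1+3=4). Cumulative: 24
Frame 4: STRIKE. 10 + next two rolls (1+9) = 20. Cumulative: 44
Frame 5: SPARE (1+9=10). 10 + next roll (3) = 13. Cumulative: 57
Frame 6: SPARE (3+7=10). 10 + next roll (8) = 18. Cumulative: 75
Frame 7: OPEN (8+1=9). Cumulative: 84
Frame 8: STRIKE. 10 + next two rolls (3+7) = 20. Cumulative: 104
Frame 9: SPARE (3+7=10). 10 + next roll (0) = 10. Cumulative: 114
Frame 10: OPEN. Sum of all frame-10 rolls (0+2) = 2. Cumulative: 116

Answer: 6 20 24 44 57 75 84 104 114 116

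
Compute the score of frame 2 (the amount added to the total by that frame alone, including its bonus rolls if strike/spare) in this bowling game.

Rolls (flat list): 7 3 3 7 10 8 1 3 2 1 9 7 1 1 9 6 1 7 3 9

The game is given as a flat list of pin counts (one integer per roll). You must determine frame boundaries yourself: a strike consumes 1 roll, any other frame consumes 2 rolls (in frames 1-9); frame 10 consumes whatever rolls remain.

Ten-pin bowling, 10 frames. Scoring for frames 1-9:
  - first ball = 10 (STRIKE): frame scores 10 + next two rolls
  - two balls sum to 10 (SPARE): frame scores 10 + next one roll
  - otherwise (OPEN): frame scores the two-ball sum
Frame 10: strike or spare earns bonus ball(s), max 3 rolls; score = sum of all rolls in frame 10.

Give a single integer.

Answer: 20

Derivation:
Frame 1: SPARE (7+3=10). 10 + next roll (3) = 13. Cumulative: 13
Frame 2: SPARE (3+7=10). 10 + next roll (10) = 20. Cumulative: 33
Frame 3: STRIKE. 10 + next two rolls (8+1) = 19. Cumulative: 52
Frame 4: OPEN (8+1=9). Cumulative: 61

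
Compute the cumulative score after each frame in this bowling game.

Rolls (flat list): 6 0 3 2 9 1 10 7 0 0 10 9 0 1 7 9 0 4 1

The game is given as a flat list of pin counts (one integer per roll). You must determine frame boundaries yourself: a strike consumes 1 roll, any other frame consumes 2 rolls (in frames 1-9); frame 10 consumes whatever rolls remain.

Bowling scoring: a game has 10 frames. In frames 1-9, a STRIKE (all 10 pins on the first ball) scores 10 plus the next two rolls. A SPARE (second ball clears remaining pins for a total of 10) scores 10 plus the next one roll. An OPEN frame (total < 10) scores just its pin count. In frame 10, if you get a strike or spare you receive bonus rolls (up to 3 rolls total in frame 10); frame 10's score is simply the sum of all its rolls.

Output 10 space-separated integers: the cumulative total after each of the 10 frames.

Frame 1: OPEN (6+0=6). Cumulative: 6
Frame 2: OPEN (3+2=5). Cumulative: 11
Frame 3: SPARE (9+1=10). 10 + next roll (10) = 20. Cumulative: 31
Frame 4: STRIKE. 10 + next two rolls (7+0) = 17. Cumulative: 48
Frame 5: OPEN (7+0=7). Cumulative: 55
Frame 6: SPARE (0+10=10). 10 + next roll (9) = 19. Cumulative: 74
Frame 7: OPEN (9+0=9). Cumulative: 83
Frame 8: OPEN (1+7=8). Cumulative: 91
Frame 9: OPEN (9+0=9). Cumulative: 100
Frame 10: OPEN. Sum of all frame-10 rolls (4+1) = 5. Cumulative: 105

Answer: 6 11 31 48 55 74 83 91 100 105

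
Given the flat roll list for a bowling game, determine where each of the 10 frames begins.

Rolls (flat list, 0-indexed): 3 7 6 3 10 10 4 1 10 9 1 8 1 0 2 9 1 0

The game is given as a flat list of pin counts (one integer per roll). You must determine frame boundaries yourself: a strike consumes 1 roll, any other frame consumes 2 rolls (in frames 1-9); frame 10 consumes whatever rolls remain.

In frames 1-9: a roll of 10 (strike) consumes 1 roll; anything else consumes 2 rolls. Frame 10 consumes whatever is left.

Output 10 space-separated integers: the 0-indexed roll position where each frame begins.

Answer: 0 2 4 5 6 8 9 11 13 15

Derivation:
Frame 1 starts at roll index 0: rolls=3,7 (sum=10), consumes 2 rolls
Frame 2 starts at roll index 2: rolls=6,3 (sum=9), consumes 2 rolls
Frame 3 starts at roll index 4: roll=10 (strike), consumes 1 roll
Frame 4 starts at roll index 5: roll=10 (strike), consumes 1 roll
Frame 5 starts at roll index 6: rolls=4,1 (sum=5), consumes 2 rolls
Frame 6 starts at roll index 8: roll=10 (strike), consumes 1 roll
Frame 7 starts at roll index 9: rolls=9,1 (sum=10), consumes 2 rolls
Frame 8 starts at roll index 11: rolls=8,1 (sum=9), consumes 2 rolls
Frame 9 starts at roll index 13: rolls=0,2 (sum=2), consumes 2 rolls
Frame 10 starts at roll index 15: 3 remaining rolls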